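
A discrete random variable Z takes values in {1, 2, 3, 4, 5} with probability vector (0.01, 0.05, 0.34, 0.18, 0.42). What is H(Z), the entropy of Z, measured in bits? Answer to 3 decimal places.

1.783 bits

H(Z) = −Σ p·log₂ p.
  −(0.01)·log₂(0.01) = 0.0664
  −(0.05)·log₂(0.05) = 0.2161
  −(0.34)·log₂(0.34) = 0.5292
  −(0.18)·log₂(0.18) = 0.4453
  −(0.42)·log₂(0.42) = 0.5256
Sum: 0.0664 + 0.2161 + 0.5292 + 0.4453 + 0.5256 = 1.783 bits.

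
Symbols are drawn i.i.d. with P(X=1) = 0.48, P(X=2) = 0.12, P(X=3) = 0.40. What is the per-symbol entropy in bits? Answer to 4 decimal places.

1.4041 bits

H(X) = −Σ p·log₂ p.
  −(0.48)·log₂(0.48) = 0.50827
  −(0.12)·log₂(0.12) = 0.36707
  −(0.40)·log₂(0.40) = 0.52877
Sum: 0.50827 + 0.36707 + 0.52877 = 1.4041 bits.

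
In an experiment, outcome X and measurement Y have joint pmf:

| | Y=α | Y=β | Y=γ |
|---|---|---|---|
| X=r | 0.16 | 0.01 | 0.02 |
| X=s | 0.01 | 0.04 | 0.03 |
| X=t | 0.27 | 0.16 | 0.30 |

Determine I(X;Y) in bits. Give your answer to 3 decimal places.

0.142 bits

Marginals: p(X) = (0.1900, 0.0800, 0.7300), p(Y) = (0.4400, 0.2100, 0.3500).
I(X;Y) = Σ p(x,y)·log₂[p(x,y)/(p(x)p(y))].
  (r,α): 0.16·log₂(1.9139) = 0.1498
  (r,β): 0.01·log₂(0.2506) = -0.0200
  (r,γ): 0.02·log₂(0.3008) = -0.0347
  (s,α): 0.01·log₂(0.2841) = -0.0182
  (s,β): 0.04·log₂(2.3810) = 0.0501
  (s,γ): 0.03·log₂(1.0714) = 0.0030
  (t,α): 0.27·log₂(0.8406) = -0.0676
  (t,β): 0.16·log₂(1.0437) = 0.0099
  (t,γ): 0.30·log₂(1.1742) = 0.0695
Sum = 0.142 bits.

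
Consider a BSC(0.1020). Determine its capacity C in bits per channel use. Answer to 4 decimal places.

0.5247 bits

Binary symmetric channel: C = 1 − h₂(ε) where h₂ is the binary entropy function.
h₂(0.1020) = −0.1020·log₂0.1020 − 0.8980·log₂0.8980 = 0.4753.
C = 1 − 0.4753 = 0.5247 bits per channel use.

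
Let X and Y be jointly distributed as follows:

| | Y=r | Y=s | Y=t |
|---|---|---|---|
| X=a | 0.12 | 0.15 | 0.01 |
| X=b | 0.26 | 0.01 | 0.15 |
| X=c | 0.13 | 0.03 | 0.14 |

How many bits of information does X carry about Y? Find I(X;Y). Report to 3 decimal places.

0.275 bits

Marginals: p(X) = (0.2800, 0.4200, 0.3000), p(Y) = (0.5100, 0.1900, 0.3000).
I(X;Y) = Σ p(x,y)·log₂[p(x,y)/(p(x)p(y))].
  (a,r): 0.12·log₂(0.8403) = -0.0301
  (a,s): 0.15·log₂(2.8195) = 0.2243
  (a,t): 0.01·log₂(0.1190) = -0.0307
  (b,r): 0.26·log₂(1.2138) = 0.0727
  (b,s): 0.01·log₂(0.1253) = -0.0300
  (b,t): 0.15·log₂(1.1905) = 0.0377
  (c,r): 0.13·log₂(0.8497) = -0.0306
  (c,s): 0.03·log₂(0.5263) = -0.0278
  (c,t): 0.14·log₂(1.5556) = 0.0892
Sum = 0.275 bits.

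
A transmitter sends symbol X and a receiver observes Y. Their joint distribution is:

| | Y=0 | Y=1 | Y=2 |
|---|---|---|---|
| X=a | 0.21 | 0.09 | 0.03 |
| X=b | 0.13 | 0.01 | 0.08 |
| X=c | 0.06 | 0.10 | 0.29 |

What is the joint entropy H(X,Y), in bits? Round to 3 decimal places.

H(X,Y) = −Σ p(x,y)·log₂ p(x,y) over all 9 cells.
  cell (a,0): −0.21·log₂0.21 = 0.4728
  cell (a,1): −0.09·log₂0.09 = 0.3127
  cell (a,2): −0.03·log₂0.03 = 0.1518
  cell (b,0): −0.13·log₂0.13 = 0.3826
  cell (b,1): −0.01·log₂0.01 = 0.0664
  cell (b,2): −0.08·log₂0.08 = 0.2915
  cell (c,0): −0.06·log₂0.06 = 0.2435
  cell (c,1): −0.10·log₂0.10 = 0.3322
  cell (c,2): −0.29·log₂0.29 = 0.5179
Sum = 2.771 bits.

2.771 bits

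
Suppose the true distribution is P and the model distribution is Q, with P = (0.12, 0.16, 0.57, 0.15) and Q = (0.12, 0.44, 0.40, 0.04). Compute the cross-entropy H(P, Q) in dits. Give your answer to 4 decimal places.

H(P,Q) = −Σ p·log₁₀ q.
  −0.12·log₁₀(0.12) = 0.11050
  −0.16·log₁₀(0.44) = 0.05705
  −0.57·log₁₀(0.40) = 0.22683
  −0.15·log₁₀(0.04) = 0.20969
H(P,Q) = 0.6041 dits.

0.6041 dits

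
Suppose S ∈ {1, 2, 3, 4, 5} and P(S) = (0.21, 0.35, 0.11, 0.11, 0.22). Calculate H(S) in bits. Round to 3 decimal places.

2.184 bits

H(S) = −Σ p·log₂ p.
  −(0.21)·log₂(0.21) = 0.4728
  −(0.35)·log₂(0.35) = 0.5301
  −(0.11)·log₂(0.11) = 0.3503
  −(0.11)·log₂(0.11) = 0.3503
  −(0.22)·log₂(0.22) = 0.4806
Sum: 0.4728 + 0.5301 + 0.3503 + 0.3503 + 0.4806 = 2.184 bits.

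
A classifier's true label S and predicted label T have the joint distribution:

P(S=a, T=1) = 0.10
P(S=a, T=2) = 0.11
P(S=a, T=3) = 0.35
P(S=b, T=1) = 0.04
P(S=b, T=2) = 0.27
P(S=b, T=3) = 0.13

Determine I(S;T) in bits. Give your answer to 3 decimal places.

0.134 bits

Marginals: p(S) = (0.5600, 0.4400), p(T) = (0.1400, 0.3800, 0.4800).
I(S;T) = H(S) + H(T) − H(S,T).
H(S) = 0.9896, H(T) = 1.4358, H(S,T) = 2.2910.
I(S;T) = 0.9896 + 1.4358 − 2.2910 = 0.134 bits.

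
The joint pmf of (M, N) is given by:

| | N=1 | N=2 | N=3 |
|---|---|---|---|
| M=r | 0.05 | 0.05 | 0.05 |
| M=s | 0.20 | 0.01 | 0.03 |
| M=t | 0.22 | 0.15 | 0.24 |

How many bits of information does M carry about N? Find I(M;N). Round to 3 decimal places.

0.134 bits

Marginals: p(M) = (0.1500, 0.2400, 0.6100), p(N) = (0.4700, 0.2100, 0.3200).
I(M;N) = Σ p(x,y)·log₂[p(x,y)/(p(x)p(y))].
  (r,1): 0.05·log₂(0.7092) = -0.0248
  (r,2): 0.05·log₂(1.5873) = 0.0333
  (r,3): 0.05·log₂(1.0417) = 0.0029
  (s,1): 0.20·log₂(1.7730) = 0.1652
  (s,2): 0.01·log₂(0.1984) = -0.0233
  (s,3): 0.03·log₂(0.3906) = -0.0407
  (t,1): 0.22·log₂(0.7674) = -0.0840
  (t,2): 0.15·log₂(1.1710) = 0.0342
  (t,3): 0.24·log₂(1.2295) = 0.0715
Sum = 0.134 bits.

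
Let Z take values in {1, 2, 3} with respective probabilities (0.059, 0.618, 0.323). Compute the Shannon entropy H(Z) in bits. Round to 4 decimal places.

H(Z) = −Σ p·log₂ p.
  −(0.059)·log₂(0.059) = 0.24091
  −(0.618)·log₂(0.618) = 0.42909
  −(0.323)·log₂(0.323) = 0.52662
Sum: 0.24091 + 0.42909 + 0.52662 = 1.1966 bits.

1.1966 bits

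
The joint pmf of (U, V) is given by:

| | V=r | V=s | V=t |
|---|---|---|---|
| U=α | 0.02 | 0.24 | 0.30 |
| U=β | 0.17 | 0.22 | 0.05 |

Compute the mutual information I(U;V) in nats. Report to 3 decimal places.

Marginals: p(U) = (0.5600, 0.4400), p(V) = (0.1900, 0.4600, 0.3500).
I(U;V) = Σ p(x,y)·ln[p(x,y)/(p(x)p(y))].
  (α,r): 0.02·ln(0.1880) = -0.0334
  (α,s): 0.24·ln(0.9317) = -0.0170
  (α,t): 0.30·ln(1.5306) = 0.1277
  (β,r): 0.17·ln(2.0335) = 0.1207
  (β,s): 0.22·ln(1.0870) = 0.0183
  (β,t): 0.05·ln(0.3247) = -0.0562
Sum = 0.160 nats.

0.160 nats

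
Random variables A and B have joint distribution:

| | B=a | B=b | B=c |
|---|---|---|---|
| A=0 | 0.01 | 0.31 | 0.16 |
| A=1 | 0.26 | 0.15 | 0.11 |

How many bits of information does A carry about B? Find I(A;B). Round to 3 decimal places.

Marginals: p(A) = (0.4800, 0.5200), p(B) = (0.2700, 0.4600, 0.2700).
I(A;B) = Σ p(x,y)·log₂[p(x,y)/(p(x)p(y))].
  (0,a): 0.01·log₂(0.0772) = -0.0370
  (0,b): 0.31·log₂(1.4040) = 0.1518
  (0,c): 0.16·log₂(1.2346) = 0.0486
  (1,a): 0.26·log₂(1.8519) = 0.2311
  (1,b): 0.15·log₂(0.6271) = -0.1010
  (1,c): 0.11·log₂(0.7835) = -0.0387
Sum = 0.255 bits.

0.255 bits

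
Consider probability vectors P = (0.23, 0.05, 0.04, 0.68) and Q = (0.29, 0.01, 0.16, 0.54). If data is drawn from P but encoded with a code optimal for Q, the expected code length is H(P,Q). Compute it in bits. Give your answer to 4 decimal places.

H(P,Q) = −Σ p·log₂ q.
  −0.23·log₂(0.29) = 0.41075
  −0.05·log₂(0.01) = 0.33219
  −0.04·log₂(0.16) = 0.10575
  −0.68·log₂(0.54) = 0.60450
H(P,Q) = 1.4532 bits.

1.4532 bits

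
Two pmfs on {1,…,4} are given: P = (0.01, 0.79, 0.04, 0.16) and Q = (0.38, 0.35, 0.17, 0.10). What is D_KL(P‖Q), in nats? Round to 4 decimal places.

D(P‖Q) = Σ p·ln(p/q).
  0.01·ln(0.01/0.38) = -0.03638
  0.79·ln(0.79/0.35) = 0.64314
  0.04·ln(0.04/0.17) = -0.05788
  0.16·ln(0.16/0.10) = 0.07520
D(P‖Q) = 0.6241 nats.

0.6241 nats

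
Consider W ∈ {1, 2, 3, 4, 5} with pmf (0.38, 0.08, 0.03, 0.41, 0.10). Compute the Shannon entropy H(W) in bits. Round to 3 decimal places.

1.833 bits

H(W) = −Σ p·log₂ p.
  −(0.38)·log₂(0.38) = 0.5305
  −(0.08)·log₂(0.08) = 0.2915
  −(0.03)·log₂(0.03) = 0.1518
  −(0.41)·log₂(0.41) = 0.5274
  −(0.10)·log₂(0.10) = 0.3322
Sum: 0.5305 + 0.2915 + 0.1518 + 0.5274 + 0.3322 = 1.833 bits.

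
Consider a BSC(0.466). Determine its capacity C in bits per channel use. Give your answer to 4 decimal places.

Binary symmetric channel: C = 1 − h₂(ε) where h₂ is the binary entropy function.
h₂(0.466) = −0.466·log₂0.466 − 0.534·log₂0.534 = 0.9967.
C = 1 − 0.9967 = 0.0033 bits per channel use.

0.0033 bits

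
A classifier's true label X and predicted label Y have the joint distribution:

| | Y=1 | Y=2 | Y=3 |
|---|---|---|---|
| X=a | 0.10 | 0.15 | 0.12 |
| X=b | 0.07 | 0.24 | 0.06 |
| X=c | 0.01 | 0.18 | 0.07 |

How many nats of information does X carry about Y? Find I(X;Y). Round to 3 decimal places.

Marginals: p(X) = (0.3700, 0.3700, 0.2600), p(Y) = (0.1800, 0.5700, 0.2500).
I(X;Y) = H(X) + H(Y) − H(X,Y).
H(X) = 1.0860, H(Y) = 0.9756, H(X,Y) = 2.0076.
I(X;Y) = 1.0860 + 0.9756 − 2.0076 = 0.054 nats.

0.054 nats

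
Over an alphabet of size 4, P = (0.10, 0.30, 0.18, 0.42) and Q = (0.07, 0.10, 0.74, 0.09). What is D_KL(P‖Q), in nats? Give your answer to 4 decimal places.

0.7578 nats

D(P‖Q) = Σ p·ln(p/q).
  0.10·ln(0.10/0.07) = 0.03567
  0.30·ln(0.30/0.10) = 0.32958
  0.18·ln(0.18/0.74) = -0.25446
  0.42·ln(0.42/0.09) = 0.64699
D(P‖Q) = 0.7578 nats.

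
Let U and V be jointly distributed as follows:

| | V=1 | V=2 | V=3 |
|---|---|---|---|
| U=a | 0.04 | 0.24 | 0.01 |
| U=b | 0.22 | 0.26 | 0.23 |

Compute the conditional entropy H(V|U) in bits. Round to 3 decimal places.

1.351 bits

Chain rule: H(V|U) = H(U,V) − H(U).
Marginals: p(U) = (0.2900, 0.7100), p(V) = (0.2600, 0.5000, 0.2400).
H(U,V) = 2.2199 bits; H(U) = 0.8687 bits.
H(V|U) = 2.2199 − 0.8687 = 1.351 bits.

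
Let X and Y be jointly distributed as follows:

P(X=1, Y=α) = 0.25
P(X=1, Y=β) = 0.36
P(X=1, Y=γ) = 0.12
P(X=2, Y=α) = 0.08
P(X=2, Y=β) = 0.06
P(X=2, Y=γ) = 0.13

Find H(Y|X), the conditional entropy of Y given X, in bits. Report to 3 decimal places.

1.474 bits

Marginals: p(X) = (0.7300, 0.2700), p(Y) = (0.3300, 0.4200, 0.2500).
H(Y|X) = Σ p(X) · H(Y|X=·).
  X=1: p=0.7300, H(Y|X=1) = 1.4606
  X=2: p=0.2700, H(Y|X=2) = 1.5099
Weighted sum = 1.474 bits.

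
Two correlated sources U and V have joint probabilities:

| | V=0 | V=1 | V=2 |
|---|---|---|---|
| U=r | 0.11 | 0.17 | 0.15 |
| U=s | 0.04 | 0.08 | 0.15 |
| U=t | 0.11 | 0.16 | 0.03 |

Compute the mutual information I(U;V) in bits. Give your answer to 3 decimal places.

Marginals: p(U) = (0.4300, 0.2700, 0.3000), p(V) = (0.2600, 0.4100, 0.3300).
I(U;V) = H(U) + H(V) − H(U,V).
H(U) = 1.5547, H(V) = 1.5605, H(U,V) = 3.0083.
I(U;V) = 1.5547 + 1.5605 − 3.0083 = 0.107 bits.

0.107 bits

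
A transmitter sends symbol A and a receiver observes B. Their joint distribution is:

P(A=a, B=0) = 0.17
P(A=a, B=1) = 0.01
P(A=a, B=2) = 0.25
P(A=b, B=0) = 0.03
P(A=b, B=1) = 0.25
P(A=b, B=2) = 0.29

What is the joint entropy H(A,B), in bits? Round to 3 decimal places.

H(A,B) = −Σ p(x,y)·log₂ p(x,y) over all 6 cells.
  cell (a,0): −0.17·log₂0.17 = 0.4346
  cell (a,1): −0.01·log₂0.01 = 0.0664
  cell (a,2): −0.25·log₂0.25 = 0.5000
  cell (b,0): −0.03·log₂0.03 = 0.1518
  cell (b,1): −0.25·log₂0.25 = 0.5000
  cell (b,2): −0.29·log₂0.29 = 0.5179
Sum = 2.171 bits.

2.171 bits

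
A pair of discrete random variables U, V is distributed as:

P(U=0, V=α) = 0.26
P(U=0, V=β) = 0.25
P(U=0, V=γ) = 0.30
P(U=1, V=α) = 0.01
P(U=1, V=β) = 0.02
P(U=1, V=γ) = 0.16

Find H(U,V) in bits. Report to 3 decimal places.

2.129 bits

H(U,V) = −Σ p(x,y)·log₂ p(x,y) over all 6 cells.
  cell (0,α): −0.26·log₂0.26 = 0.5053
  cell (0,β): −0.25·log₂0.25 = 0.5000
  cell (0,γ): −0.30·log₂0.30 = 0.5211
  cell (1,α): −0.01·log₂0.01 = 0.0664
  cell (1,β): −0.02·log₂0.02 = 0.1129
  cell (1,γ): −0.16·log₂0.16 = 0.4230
Sum = 2.129 bits.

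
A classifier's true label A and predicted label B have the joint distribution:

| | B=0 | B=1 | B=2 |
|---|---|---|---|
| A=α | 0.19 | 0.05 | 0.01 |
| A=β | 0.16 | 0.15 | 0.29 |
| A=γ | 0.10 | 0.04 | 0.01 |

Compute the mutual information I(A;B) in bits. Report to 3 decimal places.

0.215 bits

Marginals: p(A) = (0.2500, 0.6000, 0.1500), p(B) = (0.4500, 0.2400, 0.3100).
I(A;B) = H(A) + H(B) − H(A,B).
H(A) = 1.3527, H(B) = 1.5363, H(A,B) = 2.6736.
I(A;B) = 1.3527 + 1.5363 − 2.6736 = 0.215 bits.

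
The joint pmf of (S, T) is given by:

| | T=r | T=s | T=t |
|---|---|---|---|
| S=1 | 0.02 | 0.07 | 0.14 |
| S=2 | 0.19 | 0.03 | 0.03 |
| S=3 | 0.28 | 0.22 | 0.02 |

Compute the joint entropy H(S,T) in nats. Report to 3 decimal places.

1.833 nats

H(S,T) = −Σ p(x,y)·ln p(x,y) over all 9 cells.
  cell (1,r): −0.02·ln0.02 = 0.0782
  cell (1,s): −0.07·ln0.07 = 0.1861
  cell (1,t): −0.14·ln0.14 = 0.2753
  cell (2,r): −0.19·ln0.19 = 0.3155
  cell (2,s): −0.03·ln0.03 = 0.1052
  cell (2,t): −0.03·ln0.03 = 0.1052
  cell (3,r): −0.28·ln0.28 = 0.3564
  cell (3,s): −0.22·ln0.22 = 0.3331
  cell (3,t): −0.02·ln0.02 = 0.0782
Sum = 1.833 nats.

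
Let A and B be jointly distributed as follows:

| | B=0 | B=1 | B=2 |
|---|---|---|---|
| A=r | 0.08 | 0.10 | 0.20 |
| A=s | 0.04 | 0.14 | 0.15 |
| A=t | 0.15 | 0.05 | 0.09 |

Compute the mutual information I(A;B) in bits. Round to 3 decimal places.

Marginals: p(A) = (0.3800, 0.3300, 0.2900), p(B) = (0.2700, 0.2900, 0.4400).
I(A;B) = Σ p(x,y)·log₂[p(x,y)/(p(x)p(y))].
  (r,0): 0.08·log₂(0.7797) = -0.0287
  (r,1): 0.10·log₂(0.9074) = -0.0140
  (r,2): 0.20·log₂(1.1962) = 0.0517
  (s,0): 0.04·log₂(0.4489) = -0.0462
  (s,1): 0.14·log₂(1.4629) = 0.0768
  (s,2): 0.15·log₂(1.0331) = 0.0070
  (t,0): 0.15·log₂(1.9157) = 0.1407
  (t,1): 0.05·log₂(0.5945) = -0.0375
  (t,2): 0.09·log₂(0.7053) = -0.0453
Sum = 0.104 bits.

0.104 bits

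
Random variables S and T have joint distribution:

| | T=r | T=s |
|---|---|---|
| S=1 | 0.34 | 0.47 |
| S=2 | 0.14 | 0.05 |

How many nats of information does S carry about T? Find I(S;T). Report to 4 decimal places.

Marginals: p(S) = (0.8100, 0.1900), p(T) = (0.4800, 0.5200).
I(S;T) = Σ p(x,y)·ln[p(x,y)/(p(x)p(y))].
  (1,r): 0.34·ln(0.8745) = -0.04560
  (1,s): 0.47·ln(1.1159) = 0.05152
  (2,r): 0.14·ln(1.5351) = 0.06000
  (2,s): 0.05·ln(0.5061) = -0.03405
Sum = 0.0319 nats.

0.0319 nats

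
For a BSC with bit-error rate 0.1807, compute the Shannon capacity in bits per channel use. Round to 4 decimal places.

0.3184 bits

Binary symmetric channel: C = 1 − h₂(ε) where h₂ is the binary entropy function.
h₂(0.1807) = −0.1807·log₂0.1807 − 0.8193·log₂0.8193 = 0.6816.
C = 1 − 0.6816 = 0.3184 bits per channel use.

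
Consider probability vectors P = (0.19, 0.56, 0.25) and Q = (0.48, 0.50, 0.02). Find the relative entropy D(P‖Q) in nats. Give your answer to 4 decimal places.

0.5188 nats

D(P‖Q) = Σ p·ln(p/q).
  0.19·ln(0.19/0.48) = -0.17608
  0.56·ln(0.56/0.50) = 0.06346
  0.25·ln(0.25/0.02) = 0.63143
D(P‖Q) = 0.5188 nats.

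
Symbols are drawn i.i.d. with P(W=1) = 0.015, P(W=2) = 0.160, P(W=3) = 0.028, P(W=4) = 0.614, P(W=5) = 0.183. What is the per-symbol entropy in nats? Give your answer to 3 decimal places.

H(W) = −Σ p·ln p.
  −(0.015)·ln(0.015) = 0.0630
  −(0.160)·ln(0.160) = 0.2932
  −(0.028)·ln(0.028) = 0.1001
  −(0.614)·ln(0.614) = 0.2995
  −(0.183)·ln(0.183) = 0.3108
Sum: 0.0630 + 0.2932 + 0.1001 + 0.2995 + 0.3108 = 1.067 nats.

1.067 nats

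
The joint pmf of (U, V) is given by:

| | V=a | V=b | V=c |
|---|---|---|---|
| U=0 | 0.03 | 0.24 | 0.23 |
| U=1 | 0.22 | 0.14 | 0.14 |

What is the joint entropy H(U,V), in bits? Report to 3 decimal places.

2.408 bits

H(U,V) = −Σ p(x,y)·log₂ p(x,y) over all 6 cells.
  cell (0,a): −0.03·log₂0.03 = 0.1518
  cell (0,b): −0.24·log₂0.24 = 0.4941
  cell (0,c): −0.23·log₂0.23 = 0.4877
  cell (1,a): −0.22·log₂0.22 = 0.4806
  cell (1,b): −0.14·log₂0.14 = 0.3971
  cell (1,c): −0.14·log₂0.14 = 0.3971
Sum = 2.408 bits.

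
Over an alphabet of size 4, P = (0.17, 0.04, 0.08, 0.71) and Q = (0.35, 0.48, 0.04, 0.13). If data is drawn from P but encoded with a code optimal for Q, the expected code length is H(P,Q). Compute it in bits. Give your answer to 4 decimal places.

H(P,Q) = −Σ p·log₂ q.
  −0.17·log₂(0.35) = 0.25748
  −0.04·log₂(0.48) = 0.04236
  −0.08·log₂(0.04) = 0.37151
  −0.71·log₂(0.13) = 2.08983
H(P,Q) = 2.7612 bits.

2.7612 bits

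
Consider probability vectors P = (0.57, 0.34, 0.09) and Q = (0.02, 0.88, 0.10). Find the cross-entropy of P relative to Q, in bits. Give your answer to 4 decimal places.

3.5787 bits

H(P,Q) = −Σ p·log₂ q.
  −0.57·log₂(0.02) = 3.21700
  −0.34·log₂(0.88) = 0.06270
  −0.09·log₂(0.10) = 0.29897
H(P,Q) = 3.5787 bits.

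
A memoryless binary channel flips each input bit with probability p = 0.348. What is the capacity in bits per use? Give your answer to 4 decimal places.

Binary symmetric channel: C = 1 − h₂(ε) where h₂ is the binary entropy function.
h₂(0.348) = −0.348·log₂0.348 − 0.652·log₂0.652 = 0.9323.
C = 1 − 0.9323 = 0.0677 bits per channel use.

0.0677 bits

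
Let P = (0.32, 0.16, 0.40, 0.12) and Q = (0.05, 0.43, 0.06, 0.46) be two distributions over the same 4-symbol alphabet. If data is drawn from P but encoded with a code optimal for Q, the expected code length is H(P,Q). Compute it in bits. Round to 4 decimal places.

H(P,Q) = −Σ p·log₂ q.
  −0.32·log₂(0.05) = 1.38302
  −0.16·log₂(0.43) = 0.19481
  −0.40·log₂(0.06) = 1.62356
  −0.12·log₂(0.46) = 0.13444
H(P,Q) = 3.3358 bits.

3.3358 bits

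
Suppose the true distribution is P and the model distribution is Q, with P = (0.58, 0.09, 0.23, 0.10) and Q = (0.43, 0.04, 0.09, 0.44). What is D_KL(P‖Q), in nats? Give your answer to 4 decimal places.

0.3142 nats

D(P‖Q) = Σ p·ln(p/q).
  0.58·ln(0.58/0.43) = 0.17356
  0.09·ln(0.09/0.04) = 0.07298
  0.23·ln(0.23/0.09) = 0.21580
  0.10·ln(0.10/0.44) = -0.14816
D(P‖Q) = 0.3142 nats.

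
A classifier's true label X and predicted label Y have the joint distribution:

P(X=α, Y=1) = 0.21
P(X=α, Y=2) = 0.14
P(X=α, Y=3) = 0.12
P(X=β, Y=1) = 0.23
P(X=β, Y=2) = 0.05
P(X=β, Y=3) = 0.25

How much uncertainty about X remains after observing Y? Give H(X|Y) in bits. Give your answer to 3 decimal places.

Chain rule: H(X|Y) = H(X,Y) − H(Y).
Marginals: p(X) = (0.4700, 0.5300), p(Y) = (0.4400, 0.1900, 0.3700).
H(X,Y) = 2.4408 bits; H(Y) = 1.5071 bits.
H(X|Y) = 2.4408 − 1.5071 = 0.934 bits.

0.934 bits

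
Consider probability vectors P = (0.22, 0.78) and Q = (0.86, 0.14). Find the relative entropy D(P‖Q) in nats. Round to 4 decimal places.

D(P‖Q) = Σ p·ln(p/q).
  0.22·ln(0.22/0.86) = -0.29993
  0.78·ln(0.78/0.14) = 1.33977
D(P‖Q) = 1.0398 nats.

1.0398 nats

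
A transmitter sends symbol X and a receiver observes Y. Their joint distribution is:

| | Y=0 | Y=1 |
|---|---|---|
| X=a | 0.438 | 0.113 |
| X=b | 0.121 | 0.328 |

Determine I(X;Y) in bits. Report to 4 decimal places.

Marginals: p(X) = (0.5510, 0.4490), p(Y) = (0.5590, 0.4410).
I(X;Y) = H(X) + H(Y) − H(X,Y).
H(X) = 0.9925, H(Y) = 0.9899, H(X,Y) = 1.7733.
I(X;Y) = 0.9925 + 0.9899 − 1.7733 = 0.2091 bits.

0.2091 bits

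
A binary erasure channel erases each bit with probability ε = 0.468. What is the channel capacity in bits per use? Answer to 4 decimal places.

Binary erasure channel: capacity C = 1 − ε.
C = 1 − 0.468 = 0.5320 bits per channel use.

0.5320 bits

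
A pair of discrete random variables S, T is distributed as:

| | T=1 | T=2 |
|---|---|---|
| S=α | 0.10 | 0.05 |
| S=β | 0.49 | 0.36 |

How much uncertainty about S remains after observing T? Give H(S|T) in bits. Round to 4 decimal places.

Chain rule: H(S|T) = H(S,T) − H(T).
Marginals: p(S) = (0.1500, 0.8500), p(T) = (0.5900, 0.4100).
H(S,T) = 1.5832 bits; H(T) = 0.9765 bits.
H(S|T) = 1.5832 − 0.9765 = 0.6067 bits.

0.6067 bits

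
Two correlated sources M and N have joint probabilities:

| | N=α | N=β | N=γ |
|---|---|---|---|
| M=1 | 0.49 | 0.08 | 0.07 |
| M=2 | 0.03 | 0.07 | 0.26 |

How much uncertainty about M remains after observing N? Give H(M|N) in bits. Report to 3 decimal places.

Marginals: p(M) = (0.6400, 0.3600), p(N) = (0.5200, 0.1500, 0.3300).
H(M|N) = Σ p(N) · H(M|N=·).
  N=α: p=0.5200, H(M|N=α) = 0.3182
  N=β: p=0.1500, H(M|N=β) = 0.9968
  N=γ: p=0.3300, H(M|N=γ) = 0.7455
Weighted sum = 0.561 bits.

0.561 bits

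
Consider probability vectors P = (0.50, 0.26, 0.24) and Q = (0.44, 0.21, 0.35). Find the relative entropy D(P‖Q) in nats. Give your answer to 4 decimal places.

0.0289 nats

D(P‖Q) = Σ p·ln(p/q).
  0.50·ln(0.50/0.44) = 0.06392
  0.26·ln(0.26/0.21) = 0.05553
  0.24·ln(0.24/0.35) = -0.09055
D(P‖Q) = 0.0289 nats.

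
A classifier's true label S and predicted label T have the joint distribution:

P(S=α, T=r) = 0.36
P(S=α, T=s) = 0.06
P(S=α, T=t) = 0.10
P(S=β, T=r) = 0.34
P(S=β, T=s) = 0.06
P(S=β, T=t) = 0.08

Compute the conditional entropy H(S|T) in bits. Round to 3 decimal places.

0.998 bits

Chain rule: H(S|T) = H(S,T) − H(T).
Marginals: p(S) = (0.5200, 0.4800), p(T) = (0.7000, 0.1200, 0.1800).
H(S,T) = 2.1706 bits; H(T) = 1.1726 bits.
H(S|T) = 2.1706 − 1.1726 = 0.998 bits.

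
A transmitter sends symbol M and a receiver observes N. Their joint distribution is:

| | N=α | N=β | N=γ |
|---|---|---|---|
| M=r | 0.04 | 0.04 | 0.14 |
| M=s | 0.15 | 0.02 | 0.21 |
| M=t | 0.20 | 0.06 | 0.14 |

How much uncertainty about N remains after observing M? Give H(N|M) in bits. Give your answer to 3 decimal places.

1.330 bits

Chain rule: H(N|M) = H(M,N) − H(M).
Marginals: p(M) = (0.2200, 0.3800, 0.4000), p(N) = (0.3900, 0.1200, 0.4900).
H(M,N) = 2.8699 bits; H(M) = 1.5398 bits.
H(N|M) = 2.8699 − 1.5398 = 1.330 bits.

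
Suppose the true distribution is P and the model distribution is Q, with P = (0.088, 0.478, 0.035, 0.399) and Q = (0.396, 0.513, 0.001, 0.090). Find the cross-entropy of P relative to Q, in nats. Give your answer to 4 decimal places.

H(P,Q) = −Σ p·ln q.
  −0.088·ln(0.396) = 0.08152
  −0.478·ln(0.513) = 0.31906
  −0.035·ln(0.001) = 0.24177
  −0.399·ln(0.090) = 0.96077
H(P,Q) = 1.6031 nats.

1.6031 nats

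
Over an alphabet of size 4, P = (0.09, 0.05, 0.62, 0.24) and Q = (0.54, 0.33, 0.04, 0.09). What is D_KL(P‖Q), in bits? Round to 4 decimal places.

2.4224 bits

D(P‖Q) = Σ p·log₂(p/q).
  0.09·log₂(0.09/0.54) = -0.23265
  0.05·log₂(0.05/0.33) = -0.13612
  0.62·log₂(0.62/0.04) = 2.45160
  0.24·log₂(0.24/0.09) = 0.33961
D(P‖Q) = 2.4224 bits.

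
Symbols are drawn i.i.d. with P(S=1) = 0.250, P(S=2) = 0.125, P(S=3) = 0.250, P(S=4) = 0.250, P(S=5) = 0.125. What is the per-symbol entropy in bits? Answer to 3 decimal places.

2.250 bits

H(S) = −Σ p·log₂ p.
  −(0.250)·log₂(0.250) = 0.5000
  −(0.125)·log₂(0.125) = 0.3750
  −(0.250)·log₂(0.250) = 0.5000
  −(0.250)·log₂(0.250) = 0.5000
  −(0.125)·log₂(0.125) = 0.3750
Sum: 0.5000 + 0.3750 + 0.5000 + 0.5000 + 0.3750 = 2.250 bits.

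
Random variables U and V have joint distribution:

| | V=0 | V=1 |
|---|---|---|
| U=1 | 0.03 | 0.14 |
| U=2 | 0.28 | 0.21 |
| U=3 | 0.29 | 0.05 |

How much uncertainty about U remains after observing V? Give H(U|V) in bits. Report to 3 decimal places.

Marginals: p(U) = (0.1700, 0.4900, 0.3400), p(V) = (0.6000, 0.4000).
H(U|V) = Σ p(V) · H(U|V=·).
  V=0: p=0.6000, H(U|V=0) = 1.2362
  V=1: p=0.4000, H(U|V=1) = 1.3931
Weighted sum = 1.299 bits.

1.299 bits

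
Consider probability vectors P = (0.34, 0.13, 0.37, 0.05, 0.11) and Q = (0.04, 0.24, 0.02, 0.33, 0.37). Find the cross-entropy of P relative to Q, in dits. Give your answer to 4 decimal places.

H(P,Q) = −Σ p·log₁₀ q.
  −0.34·log₁₀(0.04) = 0.47530
  −0.13·log₁₀(0.24) = 0.08057
  −0.37·log₁₀(0.02) = 0.62862
  −0.05·log₁₀(0.33) = 0.02407
  −0.11·log₁₀(0.37) = 0.04750
H(P,Q) = 1.2561 dits.

1.2561 dits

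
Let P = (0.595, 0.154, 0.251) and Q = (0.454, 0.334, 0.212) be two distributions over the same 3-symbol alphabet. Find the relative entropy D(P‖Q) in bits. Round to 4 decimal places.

D(P‖Q) = Σ p·log₂(p/q).
  0.595·log₂(0.595/0.454) = 0.23217
  0.154·log₂(0.154/0.334) = -0.17201
  0.251·log₂(0.251/0.212) = 0.06115
D(P‖Q) = 0.1213 bits.

0.1213 bits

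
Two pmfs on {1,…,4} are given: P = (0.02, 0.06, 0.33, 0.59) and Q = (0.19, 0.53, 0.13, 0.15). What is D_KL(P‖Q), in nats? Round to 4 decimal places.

D(P‖Q) = Σ p·ln(p/q).
  0.02·ln(0.02/0.19) = -0.04503
  0.06·ln(0.06/0.53) = -0.13071
  0.33·ln(0.33/0.13) = 0.30741
  0.59·ln(0.59/0.15) = 0.80800
D(P‖Q) = 0.9397 nats.

0.9397 nats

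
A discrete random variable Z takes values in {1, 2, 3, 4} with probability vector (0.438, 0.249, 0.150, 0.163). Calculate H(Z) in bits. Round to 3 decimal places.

1.858 bits

H(Z) = −Σ p·log₂ p.
  −(0.438)·log₂(0.438) = 0.5217
  −(0.249)·log₂(0.249) = 0.4994
  −(0.150)·log₂(0.150) = 0.4105
  −(0.163)·log₂(0.163) = 0.4266
Sum: 0.5217 + 0.4994 + 0.4105 + 0.4266 = 1.858 bits.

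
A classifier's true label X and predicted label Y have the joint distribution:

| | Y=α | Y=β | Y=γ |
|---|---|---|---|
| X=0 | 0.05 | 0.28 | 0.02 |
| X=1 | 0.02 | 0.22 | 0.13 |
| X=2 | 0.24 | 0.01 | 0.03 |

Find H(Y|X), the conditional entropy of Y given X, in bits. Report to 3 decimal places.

0.957 bits

Marginals: p(X) = (0.3500, 0.3700, 0.2800), p(Y) = (0.3100, 0.5100, 0.1800).
H(Y|X) = Σ p(X) · H(Y|X=·).
  X=0: p=0.3500, H(Y|X=0) = 0.8946
  X=1: p=0.3700, H(Y|X=1) = 1.2037
  X=2: p=0.2800, H(Y|X=2) = 0.7076
Weighted sum = 0.957 bits.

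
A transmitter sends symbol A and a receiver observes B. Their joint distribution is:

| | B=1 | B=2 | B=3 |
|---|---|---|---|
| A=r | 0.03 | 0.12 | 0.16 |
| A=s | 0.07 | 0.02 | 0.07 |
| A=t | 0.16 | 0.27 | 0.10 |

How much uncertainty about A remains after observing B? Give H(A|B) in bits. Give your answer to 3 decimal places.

1.297 bits

Marginals: p(A) = (0.3100, 0.1600, 0.5300), p(B) = (0.2600, 0.4100, 0.3300).
H(A|B) = Σ p(B) · H(A|B=·).
  B=1: p=0.2600, H(A|B=1) = 1.3002
  B=2: p=0.4100, H(A|B=2) = 1.1282
  B=3: p=0.3300, H(A|B=3) = 1.5029
Weighted sum = 1.297 bits.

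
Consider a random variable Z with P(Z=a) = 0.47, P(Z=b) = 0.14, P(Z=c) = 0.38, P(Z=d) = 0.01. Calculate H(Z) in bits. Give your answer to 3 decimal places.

H(Z) = −Σ p·log₂ p.
  −(0.47)·log₂(0.47) = 0.5120
  −(0.14)·log₂(0.14) = 0.3971
  −(0.38)·log₂(0.38) = 0.5305
  −(0.01)·log₂(0.01) = 0.0664
Sum: 0.5120 + 0.3971 + 0.5305 + 0.0664 = 1.506 bits.

1.506 bits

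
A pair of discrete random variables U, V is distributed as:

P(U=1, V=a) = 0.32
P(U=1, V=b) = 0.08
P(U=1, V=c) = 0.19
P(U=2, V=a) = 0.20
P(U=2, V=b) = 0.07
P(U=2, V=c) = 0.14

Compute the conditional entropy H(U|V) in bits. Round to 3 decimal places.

0.974 bits

Chain rule: H(U|V) = H(U,V) − H(V).
Marginals: p(U) = (0.5900, 0.4100), p(V) = (0.5200, 0.1500, 0.3300).
H(U,V) = 2.4028 bits; H(V) = 1.4289 bits.
H(U|V) = 2.4028 − 1.4289 = 0.974 bits.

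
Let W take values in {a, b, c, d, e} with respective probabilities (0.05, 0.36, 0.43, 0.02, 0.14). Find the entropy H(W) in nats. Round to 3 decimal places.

H(W) = −Σ p·ln p.
  −(0.05)·ln(0.05) = 0.1498
  −(0.36)·ln(0.36) = 0.3678
  −(0.43)·ln(0.43) = 0.3629
  −(0.02)·ln(0.02) = 0.0782
  −(0.14)·ln(0.14) = 0.2753
Sum: 0.1498 + 0.3678 + 0.3629 + 0.0782 + 0.2753 = 1.234 nats.

1.234 nats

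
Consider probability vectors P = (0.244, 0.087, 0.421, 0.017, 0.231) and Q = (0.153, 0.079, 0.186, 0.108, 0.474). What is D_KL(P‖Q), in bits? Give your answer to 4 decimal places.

D(P‖Q) = Σ p·log₂(p/q).
  0.244·log₂(0.244/0.153) = 0.16430
  0.087·log₂(0.087/0.079) = 0.01211
  0.421·log₂(0.421/0.186) = 0.49616
  0.017·log₂(0.017/0.108) = -0.04535
  0.231·log₂(0.231/0.474) = -0.23955
D(P‖Q) = 0.3877 bits.

0.3877 bits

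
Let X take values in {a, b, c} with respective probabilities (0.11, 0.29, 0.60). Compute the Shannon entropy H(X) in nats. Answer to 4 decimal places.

0.9083 nats

H(X) = −Σ p·ln p.
  −(0.11)·ln(0.11) = 0.24280
  −(0.29)·ln(0.29) = 0.35898
  −(0.60)·ln(0.60) = 0.30650
Sum: 0.24280 + 0.35898 + 0.30650 = 0.9083 nats.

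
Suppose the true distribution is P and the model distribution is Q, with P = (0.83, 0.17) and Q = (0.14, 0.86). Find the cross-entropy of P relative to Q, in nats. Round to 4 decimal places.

H(P,Q) = −Σ p·ln q.
  −0.83·ln(0.14) = 1.63187
  −0.17·ln(0.86) = 0.02564
H(P,Q) = 1.6575 nats.

1.6575 nats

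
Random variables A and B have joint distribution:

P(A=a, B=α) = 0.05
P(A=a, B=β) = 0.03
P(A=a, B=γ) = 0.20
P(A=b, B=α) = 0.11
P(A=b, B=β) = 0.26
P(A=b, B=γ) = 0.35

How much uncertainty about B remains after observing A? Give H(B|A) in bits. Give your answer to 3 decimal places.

1.362 bits

Chain rule: H(B|A) = H(A,B) − H(A).
Marginals: p(A) = (0.2800, 0.7200), p(B) = (0.1600, 0.2900, 0.5500).
H(A,B) = 2.2179 bits; H(A) = 0.8555 bits.
H(B|A) = 2.2179 − 0.8555 = 1.362 bits.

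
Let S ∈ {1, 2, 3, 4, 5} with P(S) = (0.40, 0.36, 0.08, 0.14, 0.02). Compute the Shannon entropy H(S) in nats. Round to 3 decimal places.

1.290 nats

H(S) = −Σ p·ln p.
  −(0.40)·ln(0.40) = 0.3665
  −(0.36)·ln(0.36) = 0.3678
  −(0.08)·ln(0.08) = 0.2021
  −(0.14)·ln(0.14) = 0.2753
  −(0.02)·ln(0.02) = 0.0782
Sum: 0.3665 + 0.3678 + 0.2021 + 0.2753 + 0.0782 = 1.290 nats.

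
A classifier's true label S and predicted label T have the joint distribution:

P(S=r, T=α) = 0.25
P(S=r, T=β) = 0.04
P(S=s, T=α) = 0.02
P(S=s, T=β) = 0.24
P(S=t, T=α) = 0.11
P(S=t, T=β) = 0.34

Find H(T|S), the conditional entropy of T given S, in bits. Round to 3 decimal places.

Marginals: p(S) = (0.2900, 0.2600, 0.4500), p(T) = (0.3800, 0.6200).
H(T|S) = Σ p(S) · H(T|S=·).
  S=r: p=0.2900, H(T|S=r) = 0.5788
  S=s: p=0.2600, H(T|S=s) = 0.3912
  S=t: p=0.4500, H(T|S=t) = 0.8024
Weighted sum = 0.631 bits.

0.631 bits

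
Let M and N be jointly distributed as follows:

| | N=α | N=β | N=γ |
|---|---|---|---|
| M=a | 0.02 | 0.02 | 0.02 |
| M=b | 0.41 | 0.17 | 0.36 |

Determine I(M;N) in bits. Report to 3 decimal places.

0.005 bits

Marginals: p(M) = (0.0600, 0.9400), p(N) = (0.4300, 0.1900, 0.3800).
I(M;N) = Σ p(x,y)·log₂[p(x,y)/(p(x)p(y))].
  (a,α): 0.02·log₂(0.7752) = -0.0073
  (a,β): 0.02·log₂(1.7544) = 0.0162
  (a,γ): 0.02·log₂(0.8772) = -0.0038
  (b,α): 0.41·log₂(1.0143) = 0.0084
  (b,β): 0.17·log₂(0.9518) = -0.0121
  (b,γ): 0.36·log₂(1.0078) = 0.0041
Sum = 0.005 bits.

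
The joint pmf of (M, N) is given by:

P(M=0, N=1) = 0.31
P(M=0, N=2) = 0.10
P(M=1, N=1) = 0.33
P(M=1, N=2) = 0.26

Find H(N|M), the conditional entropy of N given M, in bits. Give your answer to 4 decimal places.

0.9126 bits

Marginals: p(M) = (0.4100, 0.5900), p(N) = (0.6400, 0.3600).
H(N|M) = Σ p(M) · H(N|M=·).
  M=0: p=0.4100, H(N|M=0) = 0.8015
  M=1: p=0.5900, H(N|M=1) = 0.9898
Weighted sum = 0.9126 bits.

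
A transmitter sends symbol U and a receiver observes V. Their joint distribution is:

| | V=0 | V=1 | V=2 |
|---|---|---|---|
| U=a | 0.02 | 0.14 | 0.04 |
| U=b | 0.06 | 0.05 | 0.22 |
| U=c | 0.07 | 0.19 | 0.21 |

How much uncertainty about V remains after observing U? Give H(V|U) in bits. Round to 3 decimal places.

Marginals: p(U) = (0.2000, 0.3300, 0.4700), p(V) = (0.1500, 0.3800, 0.4700).
H(V|U) = Σ p(U) · H(V|U=·).
  U=a: p=0.2000, H(V|U=a) = 1.1568
  U=b: p=0.3300, H(V|U=b) = 1.2496
  U=c: p=0.4700, H(V|U=c) = 1.4567
Weighted sum = 1.328 bits.

1.328 bits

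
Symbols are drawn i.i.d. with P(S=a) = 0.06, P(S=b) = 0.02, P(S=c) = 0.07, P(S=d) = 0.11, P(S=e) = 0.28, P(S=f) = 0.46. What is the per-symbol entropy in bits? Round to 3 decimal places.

H(S) = −Σ p·log₂ p.
  −(0.06)·log₂(0.06) = 0.2435
  −(0.02)·log₂(0.02) = 0.1129
  −(0.07)·log₂(0.07) = 0.2686
  −(0.11)·log₂(0.11) = 0.3503
  −(0.28)·log₂(0.28) = 0.5142
  −(0.46)·log₂(0.46) = 0.5153
Sum: 0.2435 + 0.1129 + 0.2686 + 0.3503 + 0.5142 + 0.5153 = 2.005 bits.

2.005 bits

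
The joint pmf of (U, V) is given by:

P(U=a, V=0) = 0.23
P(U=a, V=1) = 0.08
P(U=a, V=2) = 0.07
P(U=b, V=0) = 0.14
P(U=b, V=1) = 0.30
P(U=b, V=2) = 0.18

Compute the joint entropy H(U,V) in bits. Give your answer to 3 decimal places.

2.411 bits

H(U,V) = −Σ p(x,y)·log₂ p(x,y) over all 6 cells.
  cell (a,0): −0.23·log₂0.23 = 0.4877
  cell (a,1): −0.08·log₂0.08 = 0.2915
  cell (a,2): −0.07·log₂0.07 = 0.2686
  cell (b,0): −0.14·log₂0.14 = 0.3971
  cell (b,1): −0.30·log₂0.30 = 0.5211
  cell (b,2): −0.18·log₂0.18 = 0.4453
Sum = 2.411 bits.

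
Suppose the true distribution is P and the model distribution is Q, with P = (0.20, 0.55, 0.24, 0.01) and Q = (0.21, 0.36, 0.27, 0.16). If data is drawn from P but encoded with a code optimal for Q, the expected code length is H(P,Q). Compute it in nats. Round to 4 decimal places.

1.2066 nats

H(P,Q) = −Σ p·ln q.
  −0.20·ln(0.21) = 0.31213
  −0.55·ln(0.36) = 0.56191
  −0.24·ln(0.27) = 0.31424
  −0.01·ln(0.16) = 0.01833
H(P,Q) = 1.2066 nats.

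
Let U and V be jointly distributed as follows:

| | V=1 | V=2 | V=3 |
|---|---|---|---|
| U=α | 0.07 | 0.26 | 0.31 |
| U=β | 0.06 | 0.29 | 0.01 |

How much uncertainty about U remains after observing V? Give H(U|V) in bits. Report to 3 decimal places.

Chain rule: H(U|V) = H(U,V) − H(V).
Marginals: p(U) = (0.6400, 0.3600), p(V) = (0.1300, 0.5500, 0.3200).
H(U,V) = 2.1255 bits; H(V) = 1.3831 bits.
H(U|V) = 2.1255 − 1.3831 = 0.742 bits.

0.742 bits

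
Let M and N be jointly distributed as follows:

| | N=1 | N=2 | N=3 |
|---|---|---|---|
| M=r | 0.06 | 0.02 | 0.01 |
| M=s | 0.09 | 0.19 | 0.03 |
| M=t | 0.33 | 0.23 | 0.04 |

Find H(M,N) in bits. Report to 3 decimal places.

2.544 bits

H(M,N) = −Σ p(x,y)·log₂ p(x,y) over all 9 cells.
  cell (r,1): −0.06·log₂0.06 = 0.2435
  cell (r,2): −0.02·log₂0.02 = 0.1129
  cell (r,3): −0.01·log₂0.01 = 0.0664
  cell (s,1): −0.09·log₂0.09 = 0.3127
  cell (s,2): −0.19·log₂0.19 = 0.4552
  cell (s,3): −0.03·log₂0.03 = 0.1518
  cell (t,1): −0.33·log₂0.33 = 0.5278
  cell (t,2): −0.23·log₂0.23 = 0.4877
  cell (t,3): −0.04·log₂0.04 = 0.1858
Sum = 2.544 bits.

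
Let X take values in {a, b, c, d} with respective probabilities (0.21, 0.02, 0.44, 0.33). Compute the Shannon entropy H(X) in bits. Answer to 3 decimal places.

1.635 bits

H(X) = −Σ p·log₂ p.
  −(0.21)·log₂(0.21) = 0.4728
  −(0.02)·log₂(0.02) = 0.1129
  −(0.44)·log₂(0.44) = 0.5211
  −(0.33)·log₂(0.33) = 0.5278
Sum: 0.4728 + 0.1129 + 0.5211 + 0.5278 = 1.635 bits.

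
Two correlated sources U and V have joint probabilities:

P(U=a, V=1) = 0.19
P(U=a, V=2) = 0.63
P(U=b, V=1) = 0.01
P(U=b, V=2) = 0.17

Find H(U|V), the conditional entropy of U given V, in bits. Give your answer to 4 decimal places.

Chain rule: H(U|V) = H(U,V) − H(V).
Marginals: p(U) = (0.8200, 0.1800), p(V) = (0.2000, 0.8000).
H(U,V) = 1.3762 bits; H(V) = 0.7219 bits.
H(U|V) = 1.3762 − 0.7219 = 0.6543 bits.

0.6543 bits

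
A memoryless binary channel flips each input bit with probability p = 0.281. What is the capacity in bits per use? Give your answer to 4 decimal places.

Binary symmetric channel: C = 1 − h₂(ε) where h₂ is the binary entropy function.
h₂(0.281) = −0.281·log₂0.281 − 0.719·log₂0.719 = 0.8568.
C = 1 − 0.8568 = 0.1432 bits per channel use.

0.1432 bits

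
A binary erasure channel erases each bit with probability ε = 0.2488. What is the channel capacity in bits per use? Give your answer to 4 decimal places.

0.7512 bits

Binary erasure channel: capacity C = 1 − ε.
C = 1 − 0.2488 = 0.7512 bits per channel use.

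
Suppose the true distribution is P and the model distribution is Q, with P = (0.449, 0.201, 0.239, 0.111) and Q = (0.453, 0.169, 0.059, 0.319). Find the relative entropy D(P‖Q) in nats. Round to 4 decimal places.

D(P‖Q) = Σ p·ln(p/q).
  0.449·ln(0.449/0.453) = -0.00398
  0.201·ln(0.201/0.169) = 0.03485
  0.239·ln(0.239/0.059) = 0.33434
  0.111·ln(0.111/0.319) = -0.11718
D(P‖Q) = 0.2480 nats.

0.2480 nats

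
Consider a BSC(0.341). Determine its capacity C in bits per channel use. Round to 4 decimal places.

0.0742 bits

Binary symmetric channel: C = 1 − h₂(ε) where h₂ is the binary entropy function.
h₂(0.341) = −0.341·log₂0.341 − 0.659·log₂0.659 = 0.9258.
C = 1 − 0.9258 = 0.0742 bits per channel use.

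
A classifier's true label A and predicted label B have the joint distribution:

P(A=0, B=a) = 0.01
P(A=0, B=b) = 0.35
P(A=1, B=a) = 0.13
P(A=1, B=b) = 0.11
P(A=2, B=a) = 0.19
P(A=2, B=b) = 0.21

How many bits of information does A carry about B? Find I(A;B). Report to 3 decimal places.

0.211 bits

Marginals: p(A) = (0.3600, 0.2400, 0.4000), p(B) = (0.3300, 0.6700).
I(A;B) = H(A) + H(B) − H(A,B).
H(A) = 1.5535, H(B) = 0.9149, H(A,B) = 2.2575.
I(A;B) = 1.5535 + 0.9149 − 2.2575 = 0.211 bits.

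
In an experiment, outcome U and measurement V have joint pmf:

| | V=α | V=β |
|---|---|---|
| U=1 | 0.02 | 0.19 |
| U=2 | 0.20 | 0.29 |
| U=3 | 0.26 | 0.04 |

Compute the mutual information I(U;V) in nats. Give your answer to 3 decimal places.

Marginals: p(U) = (0.2100, 0.4900, 0.3000), p(V) = (0.4800, 0.5200).
I(U;V) = H(U) + H(V) − H(U,V).
H(U) = 1.0385, H(V) = 0.6923, H(U,V) = 1.5536.
I(U;V) = 1.0385 + 0.6923 − 1.5536 = 0.177 nats.

0.177 nats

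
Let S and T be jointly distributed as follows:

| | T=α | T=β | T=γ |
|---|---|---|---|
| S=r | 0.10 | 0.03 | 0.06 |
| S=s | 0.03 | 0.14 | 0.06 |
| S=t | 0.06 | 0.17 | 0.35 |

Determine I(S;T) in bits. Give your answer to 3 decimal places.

Marginals: p(S) = (0.1900, 0.2300, 0.5800), p(T) = (0.1900, 0.3400, 0.4700).
I(S;T) = Σ p(x,y)·log₂[p(x,y)/(p(x)p(y))].
  (r,α): 0.10·log₂(2.7701) = 0.1470
  (r,β): 0.03·log₂(0.4644) = -0.0332
  (r,γ): 0.06·log₂(0.6719) = -0.0344
  (s,α): 0.03·log₂(0.6865) = -0.0163
  (s,β): 0.14·log₂(1.7903) = 0.1176
  (s,γ): 0.06·log₂(0.5550) = -0.0510
  (t,α): 0.06·log₂(0.5445) = -0.0526
  (t,β): 0.17·log₂(0.8621) = -0.0364
  (t,γ): 0.35·log₂(1.2839) = 0.1262
Sum = 0.167 bits.

0.167 bits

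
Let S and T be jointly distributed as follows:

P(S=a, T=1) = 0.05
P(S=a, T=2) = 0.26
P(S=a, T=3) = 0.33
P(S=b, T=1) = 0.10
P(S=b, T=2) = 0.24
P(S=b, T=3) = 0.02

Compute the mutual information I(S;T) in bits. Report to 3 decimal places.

0.195 bits

Marginals: p(S) = (0.6400, 0.3600), p(T) = (0.1500, 0.5000, 0.3500).
I(S;T) = H(S) + H(T) − H(S,T).
H(S) = 0.9427, H(T) = 1.4406, H(S,T) = 2.1884.
I(S;T) = 0.9427 + 1.4406 − 2.1884 = 0.195 bits.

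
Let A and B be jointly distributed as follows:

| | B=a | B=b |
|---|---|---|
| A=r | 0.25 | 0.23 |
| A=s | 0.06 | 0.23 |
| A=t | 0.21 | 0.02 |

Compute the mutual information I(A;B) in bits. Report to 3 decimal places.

Marginals: p(A) = (0.4800, 0.2900, 0.2300), p(B) = (0.5200, 0.4800).
I(A;B) = H(A) + H(B) − H(A,B).
H(A) = 1.5138, H(B) = 0.9988, H(A,B) = 2.3046.
I(A;B) = 1.5138 + 0.9988 − 2.3046 = 0.208 bits.

0.208 bits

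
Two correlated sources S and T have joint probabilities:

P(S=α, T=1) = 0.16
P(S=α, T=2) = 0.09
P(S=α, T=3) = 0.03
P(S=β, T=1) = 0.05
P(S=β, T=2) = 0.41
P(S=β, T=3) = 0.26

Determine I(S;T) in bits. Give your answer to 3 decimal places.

Marginals: p(S) = (0.2800, 0.7200), p(T) = (0.2100, 0.5000, 0.2900).
I(S;T) = Σ p(x,y)·log₂[p(x,y)/(p(x)p(y))].
  (α,1): 0.16·log₂(2.7211) = 0.2311
  (α,2): 0.09·log₂(0.6429) = -0.0574
  (α,3): 0.03·log₂(0.3695) = -0.0431
  (β,1): 0.05·log₂(0.3307) = -0.0798
  (β,2): 0.41·log₂(1.1389) = 0.0769
  (β,3): 0.26·log₂(1.2452) = 0.0823
Sum = 0.210 bits.

0.210 bits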